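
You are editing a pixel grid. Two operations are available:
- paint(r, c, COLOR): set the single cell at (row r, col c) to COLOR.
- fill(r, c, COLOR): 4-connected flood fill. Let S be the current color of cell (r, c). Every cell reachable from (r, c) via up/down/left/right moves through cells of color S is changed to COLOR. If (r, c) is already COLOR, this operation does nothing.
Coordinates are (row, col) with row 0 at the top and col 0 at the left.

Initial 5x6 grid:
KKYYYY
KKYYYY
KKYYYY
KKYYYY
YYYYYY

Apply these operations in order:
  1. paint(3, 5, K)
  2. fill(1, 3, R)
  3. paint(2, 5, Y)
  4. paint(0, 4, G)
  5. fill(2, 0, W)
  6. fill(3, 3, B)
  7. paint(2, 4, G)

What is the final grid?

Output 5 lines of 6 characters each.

After op 1 paint(3,5,K):
KKYYYY
KKYYYY
KKYYYY
KKYYYK
YYYYYY
After op 2 fill(1,3,R) [21 cells changed]:
KKRRRR
KKRRRR
KKRRRR
KKRRRK
RRRRRR
After op 3 paint(2,5,Y):
KKRRRR
KKRRRR
KKRRRY
KKRRRK
RRRRRR
After op 4 paint(0,4,G):
KKRRGR
KKRRRR
KKRRRY
KKRRRK
RRRRRR
After op 5 fill(2,0,W) [8 cells changed]:
WWRRGR
WWRRRR
WWRRRY
WWRRRK
RRRRRR
After op 6 fill(3,3,B) [19 cells changed]:
WWBBGB
WWBBBB
WWBBBY
WWBBBK
BBBBBB
After op 7 paint(2,4,G):
WWBBGB
WWBBBB
WWBBGY
WWBBBK
BBBBBB

Answer: WWBBGB
WWBBBB
WWBBGY
WWBBBK
BBBBBB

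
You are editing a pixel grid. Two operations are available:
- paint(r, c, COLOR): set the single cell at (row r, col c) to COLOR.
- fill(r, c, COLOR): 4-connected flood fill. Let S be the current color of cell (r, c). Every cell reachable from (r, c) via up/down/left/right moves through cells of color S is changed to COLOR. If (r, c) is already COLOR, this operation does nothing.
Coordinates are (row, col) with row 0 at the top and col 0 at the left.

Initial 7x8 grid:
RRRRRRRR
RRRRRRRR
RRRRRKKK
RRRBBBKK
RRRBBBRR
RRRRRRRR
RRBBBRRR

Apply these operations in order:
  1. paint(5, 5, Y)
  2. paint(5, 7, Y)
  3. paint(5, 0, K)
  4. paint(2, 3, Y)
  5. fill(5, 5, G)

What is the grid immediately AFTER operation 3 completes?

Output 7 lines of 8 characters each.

Answer: RRRRRRRR
RRRRRRRR
RRRRRKKK
RRRBBBKK
RRRBBBRR
KRRRRYRY
RRBBBRRR

Derivation:
After op 1 paint(5,5,Y):
RRRRRRRR
RRRRRRRR
RRRRRKKK
RRRBBBKK
RRRBBBRR
RRRRRYRR
RRBBBRRR
After op 2 paint(5,7,Y):
RRRRRRRR
RRRRRRRR
RRRRRKKK
RRRBBBKK
RRRBBBRR
RRRRRYRY
RRBBBRRR
After op 3 paint(5,0,K):
RRRRRRRR
RRRRRRRR
RRRRRKKK
RRRBBBKK
RRRBBBRR
KRRRRYRY
RRBBBRRR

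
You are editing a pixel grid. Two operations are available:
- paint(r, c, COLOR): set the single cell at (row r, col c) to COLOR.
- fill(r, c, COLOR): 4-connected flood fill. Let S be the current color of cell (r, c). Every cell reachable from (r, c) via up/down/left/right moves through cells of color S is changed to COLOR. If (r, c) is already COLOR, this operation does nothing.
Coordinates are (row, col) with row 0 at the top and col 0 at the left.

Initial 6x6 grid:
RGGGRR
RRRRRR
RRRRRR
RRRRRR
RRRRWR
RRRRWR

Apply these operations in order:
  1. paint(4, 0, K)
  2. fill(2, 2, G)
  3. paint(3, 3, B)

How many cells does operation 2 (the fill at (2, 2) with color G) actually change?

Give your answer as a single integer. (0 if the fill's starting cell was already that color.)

After op 1 paint(4,0,K):
RGGGRR
RRRRRR
RRRRRR
RRRRRR
KRRRWR
RRRRWR
After op 2 fill(2,2,G) [30 cells changed]:
GGGGGG
GGGGGG
GGGGGG
GGGGGG
KGGGWG
GGGGWG

Answer: 30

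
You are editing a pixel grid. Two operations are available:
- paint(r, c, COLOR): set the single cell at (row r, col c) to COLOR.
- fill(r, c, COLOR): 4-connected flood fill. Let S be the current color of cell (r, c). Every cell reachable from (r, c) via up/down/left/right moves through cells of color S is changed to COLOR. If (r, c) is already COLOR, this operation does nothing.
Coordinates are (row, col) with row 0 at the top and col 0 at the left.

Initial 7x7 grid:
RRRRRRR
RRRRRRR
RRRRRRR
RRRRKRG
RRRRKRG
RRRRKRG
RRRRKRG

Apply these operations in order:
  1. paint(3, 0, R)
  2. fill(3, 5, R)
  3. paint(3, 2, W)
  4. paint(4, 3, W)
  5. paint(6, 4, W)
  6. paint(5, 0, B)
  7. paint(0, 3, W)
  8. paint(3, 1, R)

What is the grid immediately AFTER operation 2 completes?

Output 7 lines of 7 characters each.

After op 1 paint(3,0,R):
RRRRRRR
RRRRRRR
RRRRRRR
RRRRKRG
RRRRKRG
RRRRKRG
RRRRKRG
After op 2 fill(3,5,R) [0 cells changed]:
RRRRRRR
RRRRRRR
RRRRRRR
RRRRKRG
RRRRKRG
RRRRKRG
RRRRKRG

Answer: RRRRRRR
RRRRRRR
RRRRRRR
RRRRKRG
RRRRKRG
RRRRKRG
RRRRKRG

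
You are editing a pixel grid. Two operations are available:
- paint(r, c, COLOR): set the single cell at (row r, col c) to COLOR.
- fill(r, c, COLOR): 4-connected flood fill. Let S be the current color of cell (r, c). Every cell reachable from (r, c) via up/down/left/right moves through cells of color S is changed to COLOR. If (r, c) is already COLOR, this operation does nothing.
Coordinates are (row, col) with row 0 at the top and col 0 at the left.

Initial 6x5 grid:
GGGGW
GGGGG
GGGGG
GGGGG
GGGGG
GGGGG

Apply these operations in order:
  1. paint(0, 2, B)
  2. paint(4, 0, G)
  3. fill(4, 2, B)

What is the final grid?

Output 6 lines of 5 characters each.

After op 1 paint(0,2,B):
GGBGW
GGGGG
GGGGG
GGGGG
GGGGG
GGGGG
After op 2 paint(4,0,G):
GGBGW
GGGGG
GGGGG
GGGGG
GGGGG
GGGGG
After op 3 fill(4,2,B) [28 cells changed]:
BBBBW
BBBBB
BBBBB
BBBBB
BBBBB
BBBBB

Answer: BBBBW
BBBBB
BBBBB
BBBBB
BBBBB
BBBBB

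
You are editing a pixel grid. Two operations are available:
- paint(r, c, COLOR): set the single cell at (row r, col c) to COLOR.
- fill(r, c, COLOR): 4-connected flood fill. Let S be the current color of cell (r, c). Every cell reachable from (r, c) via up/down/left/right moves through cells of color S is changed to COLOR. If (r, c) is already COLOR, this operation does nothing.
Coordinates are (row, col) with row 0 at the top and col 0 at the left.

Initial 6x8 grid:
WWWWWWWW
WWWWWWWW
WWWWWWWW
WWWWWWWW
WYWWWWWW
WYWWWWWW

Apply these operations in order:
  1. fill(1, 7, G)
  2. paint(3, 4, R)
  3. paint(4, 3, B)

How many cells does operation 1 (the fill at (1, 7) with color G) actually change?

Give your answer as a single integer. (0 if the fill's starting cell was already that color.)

After op 1 fill(1,7,G) [46 cells changed]:
GGGGGGGG
GGGGGGGG
GGGGGGGG
GGGGGGGG
GYGGGGGG
GYGGGGGG

Answer: 46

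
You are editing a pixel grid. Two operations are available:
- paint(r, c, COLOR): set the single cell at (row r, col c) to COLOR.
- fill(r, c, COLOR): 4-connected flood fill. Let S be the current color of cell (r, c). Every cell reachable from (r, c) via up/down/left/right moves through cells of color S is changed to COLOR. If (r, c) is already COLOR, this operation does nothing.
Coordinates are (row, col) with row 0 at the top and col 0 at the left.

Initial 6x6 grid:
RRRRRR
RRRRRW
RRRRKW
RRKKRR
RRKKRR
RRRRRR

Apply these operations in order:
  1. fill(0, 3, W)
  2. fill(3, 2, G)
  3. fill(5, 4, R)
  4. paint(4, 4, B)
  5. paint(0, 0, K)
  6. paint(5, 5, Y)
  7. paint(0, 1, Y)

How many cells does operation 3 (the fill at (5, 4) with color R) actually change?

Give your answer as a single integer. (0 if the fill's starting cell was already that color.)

After op 1 fill(0,3,W) [29 cells changed]:
WWWWWW
WWWWWW
WWWWKW
WWKKWW
WWKKWW
WWWWWW
After op 2 fill(3,2,G) [4 cells changed]:
WWWWWW
WWWWWW
WWWWKW
WWGGWW
WWGGWW
WWWWWW
After op 3 fill(5,4,R) [31 cells changed]:
RRRRRR
RRRRRR
RRRRKR
RRGGRR
RRGGRR
RRRRRR

Answer: 31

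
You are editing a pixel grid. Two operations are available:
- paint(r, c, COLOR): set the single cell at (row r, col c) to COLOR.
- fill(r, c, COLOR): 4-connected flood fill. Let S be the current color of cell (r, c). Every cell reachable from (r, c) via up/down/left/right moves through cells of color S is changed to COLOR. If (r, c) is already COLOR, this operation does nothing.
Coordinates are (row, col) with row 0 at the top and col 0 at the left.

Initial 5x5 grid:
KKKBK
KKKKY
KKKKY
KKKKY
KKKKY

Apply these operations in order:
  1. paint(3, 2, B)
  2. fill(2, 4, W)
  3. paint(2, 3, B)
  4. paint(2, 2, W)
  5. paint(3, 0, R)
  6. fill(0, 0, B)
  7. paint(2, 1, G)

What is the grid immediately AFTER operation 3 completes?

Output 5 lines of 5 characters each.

After op 1 paint(3,2,B):
KKKBK
KKKKY
KKKKY
KKBKY
KKKKY
After op 2 fill(2,4,W) [4 cells changed]:
KKKBK
KKKKW
KKKKW
KKBKW
KKKKW
After op 3 paint(2,3,B):
KKKBK
KKKKW
KKKBW
KKBKW
KKKKW

Answer: KKKBK
KKKKW
KKKBW
KKBKW
KKKKW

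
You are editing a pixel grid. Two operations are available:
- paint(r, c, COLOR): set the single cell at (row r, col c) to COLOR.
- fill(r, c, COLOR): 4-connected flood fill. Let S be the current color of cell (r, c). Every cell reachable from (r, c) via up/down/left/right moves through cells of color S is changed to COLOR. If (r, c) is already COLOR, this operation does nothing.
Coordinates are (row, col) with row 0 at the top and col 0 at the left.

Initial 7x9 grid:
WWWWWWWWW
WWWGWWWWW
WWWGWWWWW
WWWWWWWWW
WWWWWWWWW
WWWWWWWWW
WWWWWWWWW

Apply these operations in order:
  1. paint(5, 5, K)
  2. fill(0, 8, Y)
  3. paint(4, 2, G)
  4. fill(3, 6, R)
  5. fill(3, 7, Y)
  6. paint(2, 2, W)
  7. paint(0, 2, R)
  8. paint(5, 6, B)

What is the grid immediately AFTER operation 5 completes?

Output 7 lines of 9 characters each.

Answer: YYYYYYYYY
YYYGYYYYY
YYYGYYYYY
YYYYYYYYY
YYGYYYYYY
YYYYYKYYY
YYYYYYYYY

Derivation:
After op 1 paint(5,5,K):
WWWWWWWWW
WWWGWWWWW
WWWGWWWWW
WWWWWWWWW
WWWWWWWWW
WWWWWKWWW
WWWWWWWWW
After op 2 fill(0,8,Y) [60 cells changed]:
YYYYYYYYY
YYYGYYYYY
YYYGYYYYY
YYYYYYYYY
YYYYYYYYY
YYYYYKYYY
YYYYYYYYY
After op 3 paint(4,2,G):
YYYYYYYYY
YYYGYYYYY
YYYGYYYYY
YYYYYYYYY
YYGYYYYYY
YYYYYKYYY
YYYYYYYYY
After op 4 fill(3,6,R) [59 cells changed]:
RRRRRRRRR
RRRGRRRRR
RRRGRRRRR
RRRRRRRRR
RRGRRRRRR
RRRRRKRRR
RRRRRRRRR
After op 5 fill(3,7,Y) [59 cells changed]:
YYYYYYYYY
YYYGYYYYY
YYYGYYYYY
YYYYYYYYY
YYGYYYYYY
YYYYYKYYY
YYYYYYYYY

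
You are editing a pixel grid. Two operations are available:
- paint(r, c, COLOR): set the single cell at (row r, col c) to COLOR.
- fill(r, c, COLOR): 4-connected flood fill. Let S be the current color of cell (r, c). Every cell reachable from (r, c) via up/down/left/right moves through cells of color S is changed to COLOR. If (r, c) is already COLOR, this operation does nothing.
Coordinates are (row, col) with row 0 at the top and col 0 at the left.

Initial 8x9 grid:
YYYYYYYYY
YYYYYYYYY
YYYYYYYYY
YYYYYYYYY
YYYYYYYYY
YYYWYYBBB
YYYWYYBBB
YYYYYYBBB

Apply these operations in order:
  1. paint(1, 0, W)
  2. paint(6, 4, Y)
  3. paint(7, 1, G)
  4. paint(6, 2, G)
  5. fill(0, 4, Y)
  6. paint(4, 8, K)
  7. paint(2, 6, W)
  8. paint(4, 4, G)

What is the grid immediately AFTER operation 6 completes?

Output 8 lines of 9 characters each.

After op 1 paint(1,0,W):
YYYYYYYYY
WYYYYYYYY
YYYYYYYYY
YYYYYYYYY
YYYYYYYYY
YYYWYYBBB
YYYWYYBBB
YYYYYYBBB
After op 2 paint(6,4,Y):
YYYYYYYYY
WYYYYYYYY
YYYYYYYYY
YYYYYYYYY
YYYYYYYYY
YYYWYYBBB
YYYWYYBBB
YYYYYYBBB
After op 3 paint(7,1,G):
YYYYYYYYY
WYYYYYYYY
YYYYYYYYY
YYYYYYYYY
YYYYYYYYY
YYYWYYBBB
YYYWYYBBB
YGYYYYBBB
After op 4 paint(6,2,G):
YYYYYYYYY
WYYYYYYYY
YYYYYYYYY
YYYYYYYYY
YYYYYYYYY
YYYWYYBBB
YYGWYYBBB
YGYYYYBBB
After op 5 fill(0,4,Y) [0 cells changed]:
YYYYYYYYY
WYYYYYYYY
YYYYYYYYY
YYYYYYYYY
YYYYYYYYY
YYYWYYBBB
YYGWYYBBB
YGYYYYBBB
After op 6 paint(4,8,K):
YYYYYYYYY
WYYYYYYYY
YYYYYYYYY
YYYYYYYYY
YYYYYYYYK
YYYWYYBBB
YYGWYYBBB
YGYYYYBBB

Answer: YYYYYYYYY
WYYYYYYYY
YYYYYYYYY
YYYYYYYYY
YYYYYYYYK
YYYWYYBBB
YYGWYYBBB
YGYYYYBBB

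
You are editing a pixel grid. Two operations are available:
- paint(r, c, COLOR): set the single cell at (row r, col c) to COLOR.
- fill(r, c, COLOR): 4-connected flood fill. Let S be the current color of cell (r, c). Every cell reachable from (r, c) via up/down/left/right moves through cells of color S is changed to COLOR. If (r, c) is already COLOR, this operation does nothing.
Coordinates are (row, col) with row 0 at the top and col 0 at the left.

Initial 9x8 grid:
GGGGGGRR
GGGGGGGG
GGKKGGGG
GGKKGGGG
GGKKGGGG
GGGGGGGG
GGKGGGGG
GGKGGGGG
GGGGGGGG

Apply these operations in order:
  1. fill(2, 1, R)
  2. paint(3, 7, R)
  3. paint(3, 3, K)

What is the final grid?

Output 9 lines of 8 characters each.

Answer: RRRRRRRR
RRRRRRRR
RRKKRRRR
RRKKRRRR
RRKKRRRR
RRRRRRRR
RRKRRRRR
RRKRRRRR
RRRRRRRR

Derivation:
After op 1 fill(2,1,R) [62 cells changed]:
RRRRRRRR
RRRRRRRR
RRKKRRRR
RRKKRRRR
RRKKRRRR
RRRRRRRR
RRKRRRRR
RRKRRRRR
RRRRRRRR
After op 2 paint(3,7,R):
RRRRRRRR
RRRRRRRR
RRKKRRRR
RRKKRRRR
RRKKRRRR
RRRRRRRR
RRKRRRRR
RRKRRRRR
RRRRRRRR
After op 3 paint(3,3,K):
RRRRRRRR
RRRRRRRR
RRKKRRRR
RRKKRRRR
RRKKRRRR
RRRRRRRR
RRKRRRRR
RRKRRRRR
RRRRRRRR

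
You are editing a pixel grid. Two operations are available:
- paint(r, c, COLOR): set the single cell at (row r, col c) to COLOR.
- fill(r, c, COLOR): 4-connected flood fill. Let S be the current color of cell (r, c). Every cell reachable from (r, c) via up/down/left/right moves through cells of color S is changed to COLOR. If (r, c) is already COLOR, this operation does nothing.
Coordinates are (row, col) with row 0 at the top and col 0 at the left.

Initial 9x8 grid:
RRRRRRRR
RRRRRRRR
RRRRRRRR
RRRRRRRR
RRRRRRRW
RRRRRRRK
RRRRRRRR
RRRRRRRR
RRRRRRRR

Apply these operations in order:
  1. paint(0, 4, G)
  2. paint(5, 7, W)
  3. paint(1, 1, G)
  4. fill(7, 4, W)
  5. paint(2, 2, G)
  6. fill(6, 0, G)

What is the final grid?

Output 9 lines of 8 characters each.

After op 1 paint(0,4,G):
RRRRGRRR
RRRRRRRR
RRRRRRRR
RRRRRRRR
RRRRRRRW
RRRRRRRK
RRRRRRRR
RRRRRRRR
RRRRRRRR
After op 2 paint(5,7,W):
RRRRGRRR
RRRRRRRR
RRRRRRRR
RRRRRRRR
RRRRRRRW
RRRRRRRW
RRRRRRRR
RRRRRRRR
RRRRRRRR
After op 3 paint(1,1,G):
RRRRGRRR
RGRRRRRR
RRRRRRRR
RRRRRRRR
RRRRRRRW
RRRRRRRW
RRRRRRRR
RRRRRRRR
RRRRRRRR
After op 4 fill(7,4,W) [68 cells changed]:
WWWWGWWW
WGWWWWWW
WWWWWWWW
WWWWWWWW
WWWWWWWW
WWWWWWWW
WWWWWWWW
WWWWWWWW
WWWWWWWW
After op 5 paint(2,2,G):
WWWWGWWW
WGWWWWWW
WWGWWWWW
WWWWWWWW
WWWWWWWW
WWWWWWWW
WWWWWWWW
WWWWWWWW
WWWWWWWW
After op 6 fill(6,0,G) [69 cells changed]:
GGGGGGGG
GGGGGGGG
GGGGGGGG
GGGGGGGG
GGGGGGGG
GGGGGGGG
GGGGGGGG
GGGGGGGG
GGGGGGGG

Answer: GGGGGGGG
GGGGGGGG
GGGGGGGG
GGGGGGGG
GGGGGGGG
GGGGGGGG
GGGGGGGG
GGGGGGGG
GGGGGGGG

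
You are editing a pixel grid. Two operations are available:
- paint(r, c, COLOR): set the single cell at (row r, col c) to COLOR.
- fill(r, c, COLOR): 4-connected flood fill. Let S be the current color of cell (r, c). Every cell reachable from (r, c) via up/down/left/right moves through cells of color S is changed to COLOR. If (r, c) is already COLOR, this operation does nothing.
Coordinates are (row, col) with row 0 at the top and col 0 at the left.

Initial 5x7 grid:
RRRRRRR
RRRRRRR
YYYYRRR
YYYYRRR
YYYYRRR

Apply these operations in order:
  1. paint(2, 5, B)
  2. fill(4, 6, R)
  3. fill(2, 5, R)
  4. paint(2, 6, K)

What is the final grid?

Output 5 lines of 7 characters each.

After op 1 paint(2,5,B):
RRRRRRR
RRRRRRR
YYYYRBR
YYYYRRR
YYYYRRR
After op 2 fill(4,6,R) [0 cells changed]:
RRRRRRR
RRRRRRR
YYYYRBR
YYYYRRR
YYYYRRR
After op 3 fill(2,5,R) [1 cells changed]:
RRRRRRR
RRRRRRR
YYYYRRR
YYYYRRR
YYYYRRR
After op 4 paint(2,6,K):
RRRRRRR
RRRRRRR
YYYYRRK
YYYYRRR
YYYYRRR

Answer: RRRRRRR
RRRRRRR
YYYYRRK
YYYYRRR
YYYYRRR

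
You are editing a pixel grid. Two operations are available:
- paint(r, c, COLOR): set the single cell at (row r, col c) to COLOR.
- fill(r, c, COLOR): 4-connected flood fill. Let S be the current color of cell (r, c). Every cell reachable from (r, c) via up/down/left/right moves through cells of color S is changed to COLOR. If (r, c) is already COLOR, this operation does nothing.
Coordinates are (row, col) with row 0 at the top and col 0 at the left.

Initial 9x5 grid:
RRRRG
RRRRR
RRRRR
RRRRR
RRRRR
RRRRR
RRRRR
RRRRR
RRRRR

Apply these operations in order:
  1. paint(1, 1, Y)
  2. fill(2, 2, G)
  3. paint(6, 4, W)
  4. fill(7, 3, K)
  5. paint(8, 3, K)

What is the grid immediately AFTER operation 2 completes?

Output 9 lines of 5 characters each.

After op 1 paint(1,1,Y):
RRRRG
RYRRR
RRRRR
RRRRR
RRRRR
RRRRR
RRRRR
RRRRR
RRRRR
After op 2 fill(2,2,G) [43 cells changed]:
GGGGG
GYGGG
GGGGG
GGGGG
GGGGG
GGGGG
GGGGG
GGGGG
GGGGG

Answer: GGGGG
GYGGG
GGGGG
GGGGG
GGGGG
GGGGG
GGGGG
GGGGG
GGGGG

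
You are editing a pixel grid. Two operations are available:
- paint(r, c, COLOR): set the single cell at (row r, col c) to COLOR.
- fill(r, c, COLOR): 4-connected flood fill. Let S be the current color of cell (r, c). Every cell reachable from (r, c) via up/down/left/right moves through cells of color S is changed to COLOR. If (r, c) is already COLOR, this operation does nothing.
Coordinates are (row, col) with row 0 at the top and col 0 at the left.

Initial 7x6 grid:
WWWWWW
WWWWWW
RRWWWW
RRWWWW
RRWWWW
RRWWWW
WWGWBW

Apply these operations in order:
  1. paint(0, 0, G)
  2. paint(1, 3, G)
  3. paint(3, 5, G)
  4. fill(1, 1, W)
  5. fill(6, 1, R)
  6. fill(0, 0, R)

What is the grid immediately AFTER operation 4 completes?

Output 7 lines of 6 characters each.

After op 1 paint(0,0,G):
GWWWWW
WWWWWW
RRWWWW
RRWWWW
RRWWWW
RRWWWW
WWGWBW
After op 2 paint(1,3,G):
GWWWWW
WWWGWW
RRWWWW
RRWWWW
RRWWWW
RRWWWW
WWGWBW
After op 3 paint(3,5,G):
GWWWWW
WWWGWW
RRWWWW
RRWWWG
RRWWWW
RRWWWW
WWGWBW
After op 4 fill(1,1,W) [0 cells changed]:
GWWWWW
WWWGWW
RRWWWW
RRWWWG
RRWWWW
RRWWWW
WWGWBW

Answer: GWWWWW
WWWGWW
RRWWWW
RRWWWG
RRWWWW
RRWWWW
WWGWBW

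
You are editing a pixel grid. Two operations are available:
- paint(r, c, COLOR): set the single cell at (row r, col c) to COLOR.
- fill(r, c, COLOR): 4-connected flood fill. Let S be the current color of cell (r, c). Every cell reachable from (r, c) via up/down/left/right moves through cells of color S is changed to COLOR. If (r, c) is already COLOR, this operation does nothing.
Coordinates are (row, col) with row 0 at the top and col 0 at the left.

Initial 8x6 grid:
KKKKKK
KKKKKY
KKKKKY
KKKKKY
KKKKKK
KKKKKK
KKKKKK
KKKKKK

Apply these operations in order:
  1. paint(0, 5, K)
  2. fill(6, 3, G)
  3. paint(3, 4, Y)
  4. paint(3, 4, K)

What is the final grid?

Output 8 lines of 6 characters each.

After op 1 paint(0,5,K):
KKKKKK
KKKKKY
KKKKKY
KKKKKY
KKKKKK
KKKKKK
KKKKKK
KKKKKK
After op 2 fill(6,3,G) [45 cells changed]:
GGGGGG
GGGGGY
GGGGGY
GGGGGY
GGGGGG
GGGGGG
GGGGGG
GGGGGG
After op 3 paint(3,4,Y):
GGGGGG
GGGGGY
GGGGGY
GGGGYY
GGGGGG
GGGGGG
GGGGGG
GGGGGG
After op 4 paint(3,4,K):
GGGGGG
GGGGGY
GGGGGY
GGGGKY
GGGGGG
GGGGGG
GGGGGG
GGGGGG

Answer: GGGGGG
GGGGGY
GGGGGY
GGGGKY
GGGGGG
GGGGGG
GGGGGG
GGGGGG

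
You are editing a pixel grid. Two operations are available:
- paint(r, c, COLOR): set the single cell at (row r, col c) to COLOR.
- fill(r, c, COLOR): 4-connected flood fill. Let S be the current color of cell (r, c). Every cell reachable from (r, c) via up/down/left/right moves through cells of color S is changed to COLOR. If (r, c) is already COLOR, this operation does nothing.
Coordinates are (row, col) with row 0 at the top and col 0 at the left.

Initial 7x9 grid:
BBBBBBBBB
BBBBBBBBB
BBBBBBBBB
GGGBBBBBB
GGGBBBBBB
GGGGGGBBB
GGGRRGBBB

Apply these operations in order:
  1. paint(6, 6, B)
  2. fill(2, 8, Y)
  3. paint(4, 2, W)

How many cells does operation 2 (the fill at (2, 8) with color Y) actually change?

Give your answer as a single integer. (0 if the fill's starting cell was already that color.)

Answer: 45

Derivation:
After op 1 paint(6,6,B):
BBBBBBBBB
BBBBBBBBB
BBBBBBBBB
GGGBBBBBB
GGGBBBBBB
GGGGGGBBB
GGGRRGBBB
After op 2 fill(2,8,Y) [45 cells changed]:
YYYYYYYYY
YYYYYYYYY
YYYYYYYYY
GGGYYYYYY
GGGYYYYYY
GGGGGGYYY
GGGRRGYYY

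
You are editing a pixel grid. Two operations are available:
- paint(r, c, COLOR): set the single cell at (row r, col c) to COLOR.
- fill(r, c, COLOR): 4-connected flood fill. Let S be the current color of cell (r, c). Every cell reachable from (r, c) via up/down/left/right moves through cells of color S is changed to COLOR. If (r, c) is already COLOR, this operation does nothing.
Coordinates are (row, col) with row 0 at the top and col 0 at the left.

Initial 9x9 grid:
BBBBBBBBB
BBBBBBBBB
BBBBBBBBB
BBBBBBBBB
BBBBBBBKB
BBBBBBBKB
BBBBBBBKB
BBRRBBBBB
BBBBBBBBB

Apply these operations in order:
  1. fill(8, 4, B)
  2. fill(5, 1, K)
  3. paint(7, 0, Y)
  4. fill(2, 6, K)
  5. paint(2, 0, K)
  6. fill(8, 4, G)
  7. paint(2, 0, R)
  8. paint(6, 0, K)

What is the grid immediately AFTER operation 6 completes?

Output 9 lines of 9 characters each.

Answer: GGGGGGGGG
GGGGGGGGG
GGGGGGGGG
GGGGGGGGG
GGGGGGGGG
GGGGGGGGG
GGGGGGGGG
YGRRGGGGG
GGGGGGGGG

Derivation:
After op 1 fill(8,4,B) [0 cells changed]:
BBBBBBBBB
BBBBBBBBB
BBBBBBBBB
BBBBBBBBB
BBBBBBBKB
BBBBBBBKB
BBBBBBBKB
BBRRBBBBB
BBBBBBBBB
After op 2 fill(5,1,K) [76 cells changed]:
KKKKKKKKK
KKKKKKKKK
KKKKKKKKK
KKKKKKKKK
KKKKKKKKK
KKKKKKKKK
KKKKKKKKK
KKRRKKKKK
KKKKKKKKK
After op 3 paint(7,0,Y):
KKKKKKKKK
KKKKKKKKK
KKKKKKKKK
KKKKKKKKK
KKKKKKKKK
KKKKKKKKK
KKKKKKKKK
YKRRKKKKK
KKKKKKKKK
After op 4 fill(2,6,K) [0 cells changed]:
KKKKKKKKK
KKKKKKKKK
KKKKKKKKK
KKKKKKKKK
KKKKKKKKK
KKKKKKKKK
KKKKKKKKK
YKRRKKKKK
KKKKKKKKK
After op 5 paint(2,0,K):
KKKKKKKKK
KKKKKKKKK
KKKKKKKKK
KKKKKKKKK
KKKKKKKKK
KKKKKKKKK
KKKKKKKKK
YKRRKKKKK
KKKKKKKKK
After op 6 fill(8,4,G) [78 cells changed]:
GGGGGGGGG
GGGGGGGGG
GGGGGGGGG
GGGGGGGGG
GGGGGGGGG
GGGGGGGGG
GGGGGGGGG
YGRRGGGGG
GGGGGGGGG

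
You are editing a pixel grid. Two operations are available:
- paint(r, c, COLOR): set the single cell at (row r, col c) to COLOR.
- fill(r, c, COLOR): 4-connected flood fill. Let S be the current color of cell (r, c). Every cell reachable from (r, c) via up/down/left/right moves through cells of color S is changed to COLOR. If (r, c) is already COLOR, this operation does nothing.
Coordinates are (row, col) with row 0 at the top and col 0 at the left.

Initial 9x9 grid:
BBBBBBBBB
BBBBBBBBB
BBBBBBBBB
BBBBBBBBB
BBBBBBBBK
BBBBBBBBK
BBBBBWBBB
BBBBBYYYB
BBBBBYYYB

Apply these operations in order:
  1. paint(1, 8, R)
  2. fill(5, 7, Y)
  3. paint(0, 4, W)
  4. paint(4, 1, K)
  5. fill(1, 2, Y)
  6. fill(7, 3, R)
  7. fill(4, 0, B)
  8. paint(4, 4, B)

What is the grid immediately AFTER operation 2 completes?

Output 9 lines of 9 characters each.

After op 1 paint(1,8,R):
BBBBBBBBB
BBBBBBBBR
BBBBBBBBB
BBBBBBBBB
BBBBBBBBK
BBBBBBBBK
BBBBBWBBB
BBBBBYYYB
BBBBBYYYB
After op 2 fill(5,7,Y) [71 cells changed]:
YYYYYYYYY
YYYYYYYYR
YYYYYYYYY
YYYYYYYYY
YYYYYYYYK
YYYYYYYYK
YYYYYWYYY
YYYYYYYYY
YYYYYYYYY

Answer: YYYYYYYYY
YYYYYYYYR
YYYYYYYYY
YYYYYYYYY
YYYYYYYYK
YYYYYYYYK
YYYYYWYYY
YYYYYYYYY
YYYYYYYYY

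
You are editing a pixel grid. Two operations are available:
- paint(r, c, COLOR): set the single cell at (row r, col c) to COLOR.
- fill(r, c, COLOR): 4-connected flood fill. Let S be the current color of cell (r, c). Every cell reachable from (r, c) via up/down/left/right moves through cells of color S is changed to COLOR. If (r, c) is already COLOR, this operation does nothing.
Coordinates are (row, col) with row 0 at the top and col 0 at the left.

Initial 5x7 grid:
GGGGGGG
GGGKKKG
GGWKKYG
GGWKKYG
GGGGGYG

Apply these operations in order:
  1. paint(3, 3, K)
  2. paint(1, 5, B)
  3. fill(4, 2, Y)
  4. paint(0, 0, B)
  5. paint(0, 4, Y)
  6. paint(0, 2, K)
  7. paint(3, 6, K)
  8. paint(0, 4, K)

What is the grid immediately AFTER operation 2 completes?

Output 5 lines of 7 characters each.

Answer: GGGGGGG
GGGKKBG
GGWKKYG
GGWKKYG
GGGGGYG

Derivation:
After op 1 paint(3,3,K):
GGGGGGG
GGGKKKG
GGWKKYG
GGWKKYG
GGGGGYG
After op 2 paint(1,5,B):
GGGGGGG
GGGKKBG
GGWKKYG
GGWKKYG
GGGGGYG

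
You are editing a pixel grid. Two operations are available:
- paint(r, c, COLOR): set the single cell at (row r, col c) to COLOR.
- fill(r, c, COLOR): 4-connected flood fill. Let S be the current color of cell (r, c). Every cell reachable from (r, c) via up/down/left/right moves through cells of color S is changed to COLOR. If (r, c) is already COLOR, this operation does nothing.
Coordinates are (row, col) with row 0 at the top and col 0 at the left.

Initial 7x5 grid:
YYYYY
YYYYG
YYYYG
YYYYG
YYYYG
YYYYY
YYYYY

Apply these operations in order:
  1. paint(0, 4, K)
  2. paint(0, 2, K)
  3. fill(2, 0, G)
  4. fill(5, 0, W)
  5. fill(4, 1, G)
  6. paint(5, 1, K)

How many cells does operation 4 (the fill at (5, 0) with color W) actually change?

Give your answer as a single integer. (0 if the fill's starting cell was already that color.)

Answer: 33

Derivation:
After op 1 paint(0,4,K):
YYYYK
YYYYG
YYYYG
YYYYG
YYYYG
YYYYY
YYYYY
After op 2 paint(0,2,K):
YYKYK
YYYYG
YYYYG
YYYYG
YYYYG
YYYYY
YYYYY
After op 3 fill(2,0,G) [29 cells changed]:
GGKGK
GGGGG
GGGGG
GGGGG
GGGGG
GGGGG
GGGGG
After op 4 fill(5,0,W) [33 cells changed]:
WWKWK
WWWWW
WWWWW
WWWWW
WWWWW
WWWWW
WWWWW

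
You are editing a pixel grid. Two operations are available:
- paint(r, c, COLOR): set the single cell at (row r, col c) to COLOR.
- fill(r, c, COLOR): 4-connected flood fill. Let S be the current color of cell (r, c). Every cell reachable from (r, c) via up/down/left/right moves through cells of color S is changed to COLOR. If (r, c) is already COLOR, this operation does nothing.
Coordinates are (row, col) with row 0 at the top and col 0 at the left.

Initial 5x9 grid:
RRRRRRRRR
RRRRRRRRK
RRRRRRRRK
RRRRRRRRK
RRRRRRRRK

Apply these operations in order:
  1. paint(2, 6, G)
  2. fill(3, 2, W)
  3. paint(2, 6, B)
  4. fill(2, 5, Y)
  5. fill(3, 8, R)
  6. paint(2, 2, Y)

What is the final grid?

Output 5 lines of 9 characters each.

Answer: YYYYYYYYY
YYYYYYYYR
YYYYYYBYR
YYYYYYYYR
YYYYYYYYR

Derivation:
After op 1 paint(2,6,G):
RRRRRRRRR
RRRRRRRRK
RRRRRRGRK
RRRRRRRRK
RRRRRRRRK
After op 2 fill(3,2,W) [40 cells changed]:
WWWWWWWWW
WWWWWWWWK
WWWWWWGWK
WWWWWWWWK
WWWWWWWWK
After op 3 paint(2,6,B):
WWWWWWWWW
WWWWWWWWK
WWWWWWBWK
WWWWWWWWK
WWWWWWWWK
After op 4 fill(2,5,Y) [40 cells changed]:
YYYYYYYYY
YYYYYYYYK
YYYYYYBYK
YYYYYYYYK
YYYYYYYYK
After op 5 fill(3,8,R) [4 cells changed]:
YYYYYYYYY
YYYYYYYYR
YYYYYYBYR
YYYYYYYYR
YYYYYYYYR
After op 6 paint(2,2,Y):
YYYYYYYYY
YYYYYYYYR
YYYYYYBYR
YYYYYYYYR
YYYYYYYYR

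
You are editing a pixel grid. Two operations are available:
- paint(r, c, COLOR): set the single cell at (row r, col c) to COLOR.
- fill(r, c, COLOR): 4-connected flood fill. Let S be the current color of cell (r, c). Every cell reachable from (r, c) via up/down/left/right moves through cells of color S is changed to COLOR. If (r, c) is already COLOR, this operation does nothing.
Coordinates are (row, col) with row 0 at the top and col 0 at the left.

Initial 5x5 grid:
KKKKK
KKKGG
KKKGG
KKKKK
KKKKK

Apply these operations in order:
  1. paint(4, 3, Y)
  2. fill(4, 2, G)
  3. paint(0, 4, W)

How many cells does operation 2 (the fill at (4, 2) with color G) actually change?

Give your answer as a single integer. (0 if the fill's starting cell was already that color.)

After op 1 paint(4,3,Y):
KKKKK
KKKGG
KKKGG
KKKKK
KKKYK
After op 2 fill(4,2,G) [20 cells changed]:
GGGGG
GGGGG
GGGGG
GGGGG
GGGYG

Answer: 20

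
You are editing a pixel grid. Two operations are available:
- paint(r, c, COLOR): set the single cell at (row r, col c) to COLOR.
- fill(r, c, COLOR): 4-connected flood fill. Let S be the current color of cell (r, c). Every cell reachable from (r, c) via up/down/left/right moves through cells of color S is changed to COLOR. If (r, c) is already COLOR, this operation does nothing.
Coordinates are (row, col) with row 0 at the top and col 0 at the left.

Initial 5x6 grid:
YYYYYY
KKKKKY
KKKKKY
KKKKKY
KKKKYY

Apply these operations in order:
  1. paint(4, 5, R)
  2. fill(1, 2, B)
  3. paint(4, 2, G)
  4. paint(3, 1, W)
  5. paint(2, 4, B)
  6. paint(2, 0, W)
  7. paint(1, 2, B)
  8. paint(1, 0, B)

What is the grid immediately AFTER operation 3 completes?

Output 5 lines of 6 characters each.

Answer: YYYYYY
BBBBBY
BBBBBY
BBBBBY
BBGBYR

Derivation:
After op 1 paint(4,5,R):
YYYYYY
KKKKKY
KKKKKY
KKKKKY
KKKKYR
After op 2 fill(1,2,B) [19 cells changed]:
YYYYYY
BBBBBY
BBBBBY
BBBBBY
BBBBYR
After op 3 paint(4,2,G):
YYYYYY
BBBBBY
BBBBBY
BBBBBY
BBGBYR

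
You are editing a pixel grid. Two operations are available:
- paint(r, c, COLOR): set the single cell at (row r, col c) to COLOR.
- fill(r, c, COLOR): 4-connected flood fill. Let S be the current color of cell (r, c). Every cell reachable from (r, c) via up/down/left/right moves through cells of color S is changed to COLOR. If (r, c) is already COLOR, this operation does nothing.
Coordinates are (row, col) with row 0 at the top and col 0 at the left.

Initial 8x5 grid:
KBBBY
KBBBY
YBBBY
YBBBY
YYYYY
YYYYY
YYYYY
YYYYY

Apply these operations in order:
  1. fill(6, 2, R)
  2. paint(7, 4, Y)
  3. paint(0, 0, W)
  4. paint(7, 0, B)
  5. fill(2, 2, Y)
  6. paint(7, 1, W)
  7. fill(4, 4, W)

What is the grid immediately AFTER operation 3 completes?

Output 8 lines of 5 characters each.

Answer: WBBBR
KBBBR
RBBBR
RBBBR
RRRRR
RRRRR
RRRRR
RRRRY

Derivation:
After op 1 fill(6,2,R) [26 cells changed]:
KBBBR
KBBBR
RBBBR
RBBBR
RRRRR
RRRRR
RRRRR
RRRRR
After op 2 paint(7,4,Y):
KBBBR
KBBBR
RBBBR
RBBBR
RRRRR
RRRRR
RRRRR
RRRRY
After op 3 paint(0,0,W):
WBBBR
KBBBR
RBBBR
RBBBR
RRRRR
RRRRR
RRRRR
RRRRY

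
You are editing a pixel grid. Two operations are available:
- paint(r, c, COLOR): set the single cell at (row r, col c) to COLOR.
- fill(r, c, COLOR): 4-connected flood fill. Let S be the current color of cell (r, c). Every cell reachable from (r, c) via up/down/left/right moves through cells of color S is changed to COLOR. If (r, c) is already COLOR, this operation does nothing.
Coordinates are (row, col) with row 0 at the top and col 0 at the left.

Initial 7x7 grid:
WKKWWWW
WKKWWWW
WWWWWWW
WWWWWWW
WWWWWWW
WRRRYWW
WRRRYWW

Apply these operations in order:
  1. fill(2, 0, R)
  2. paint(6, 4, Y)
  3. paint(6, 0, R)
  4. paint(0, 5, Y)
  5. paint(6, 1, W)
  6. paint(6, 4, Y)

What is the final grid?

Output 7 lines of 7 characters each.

After op 1 fill(2,0,R) [37 cells changed]:
RKKRRRR
RKKRRRR
RRRRRRR
RRRRRRR
RRRRRRR
RRRRYRR
RRRRYRR
After op 2 paint(6,4,Y):
RKKRRRR
RKKRRRR
RRRRRRR
RRRRRRR
RRRRRRR
RRRRYRR
RRRRYRR
After op 3 paint(6,0,R):
RKKRRRR
RKKRRRR
RRRRRRR
RRRRRRR
RRRRRRR
RRRRYRR
RRRRYRR
After op 4 paint(0,5,Y):
RKKRRYR
RKKRRRR
RRRRRRR
RRRRRRR
RRRRRRR
RRRRYRR
RRRRYRR
After op 5 paint(6,1,W):
RKKRRYR
RKKRRRR
RRRRRRR
RRRRRRR
RRRRRRR
RRRRYRR
RWRRYRR
After op 6 paint(6,4,Y):
RKKRRYR
RKKRRRR
RRRRRRR
RRRRRRR
RRRRRRR
RRRRYRR
RWRRYRR

Answer: RKKRRYR
RKKRRRR
RRRRRRR
RRRRRRR
RRRRRRR
RRRRYRR
RWRRYRR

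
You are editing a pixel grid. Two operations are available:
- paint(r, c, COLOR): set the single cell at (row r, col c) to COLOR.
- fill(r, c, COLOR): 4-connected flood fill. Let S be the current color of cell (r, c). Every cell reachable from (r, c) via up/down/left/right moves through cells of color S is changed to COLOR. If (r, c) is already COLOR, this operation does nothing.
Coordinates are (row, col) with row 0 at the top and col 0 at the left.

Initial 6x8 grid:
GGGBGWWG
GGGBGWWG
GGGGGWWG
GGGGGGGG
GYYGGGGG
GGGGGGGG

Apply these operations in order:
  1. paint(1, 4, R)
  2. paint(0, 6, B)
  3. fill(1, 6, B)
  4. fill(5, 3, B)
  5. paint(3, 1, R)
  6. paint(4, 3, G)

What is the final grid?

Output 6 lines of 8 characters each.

After op 1 paint(1,4,R):
GGGBGWWG
GGGBRWWG
GGGGGWWG
GGGGGGGG
GYYGGGGG
GGGGGGGG
After op 2 paint(0,6,B):
GGGBGWBG
GGGBRWWG
GGGGGWWG
GGGGGGGG
GYYGGGGG
GGGGGGGG
After op 3 fill(1,6,B) [5 cells changed]:
GGGBGBBG
GGGBRBBG
GGGGGBBG
GGGGGGGG
GYYGGGGG
GGGGGGGG
After op 4 fill(5,3,B) [36 cells changed]:
BBBBGBBB
BBBBRBBB
BBBBBBBB
BBBBBBBB
BYYBBBBB
BBBBBBBB
After op 5 paint(3,1,R):
BBBBGBBB
BBBBRBBB
BBBBBBBB
BRBBBBBB
BYYBBBBB
BBBBBBBB
After op 6 paint(4,3,G):
BBBBGBBB
BBBBRBBB
BBBBBBBB
BRBBBBBB
BYYGBBBB
BBBBBBBB

Answer: BBBBGBBB
BBBBRBBB
BBBBBBBB
BRBBBBBB
BYYGBBBB
BBBBBBBB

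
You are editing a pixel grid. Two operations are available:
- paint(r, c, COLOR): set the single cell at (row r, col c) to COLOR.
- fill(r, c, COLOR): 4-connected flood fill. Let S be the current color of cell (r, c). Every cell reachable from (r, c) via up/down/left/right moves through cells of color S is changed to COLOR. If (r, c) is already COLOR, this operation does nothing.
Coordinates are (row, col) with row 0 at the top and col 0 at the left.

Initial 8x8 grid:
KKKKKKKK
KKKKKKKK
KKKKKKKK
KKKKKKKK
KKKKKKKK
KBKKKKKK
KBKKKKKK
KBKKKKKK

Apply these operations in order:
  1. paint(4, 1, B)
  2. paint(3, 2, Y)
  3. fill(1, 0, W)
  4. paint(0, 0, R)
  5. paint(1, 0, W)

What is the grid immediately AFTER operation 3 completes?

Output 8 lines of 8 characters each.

Answer: WWWWWWWW
WWWWWWWW
WWWWWWWW
WWYWWWWW
WBWWWWWW
WBWWWWWW
WBWWWWWW
WBWWWWWW

Derivation:
After op 1 paint(4,1,B):
KKKKKKKK
KKKKKKKK
KKKKKKKK
KKKKKKKK
KBKKKKKK
KBKKKKKK
KBKKKKKK
KBKKKKKK
After op 2 paint(3,2,Y):
KKKKKKKK
KKKKKKKK
KKKKKKKK
KKYKKKKK
KBKKKKKK
KBKKKKKK
KBKKKKKK
KBKKKKKK
After op 3 fill(1,0,W) [59 cells changed]:
WWWWWWWW
WWWWWWWW
WWWWWWWW
WWYWWWWW
WBWWWWWW
WBWWWWWW
WBWWWWWW
WBWWWWWW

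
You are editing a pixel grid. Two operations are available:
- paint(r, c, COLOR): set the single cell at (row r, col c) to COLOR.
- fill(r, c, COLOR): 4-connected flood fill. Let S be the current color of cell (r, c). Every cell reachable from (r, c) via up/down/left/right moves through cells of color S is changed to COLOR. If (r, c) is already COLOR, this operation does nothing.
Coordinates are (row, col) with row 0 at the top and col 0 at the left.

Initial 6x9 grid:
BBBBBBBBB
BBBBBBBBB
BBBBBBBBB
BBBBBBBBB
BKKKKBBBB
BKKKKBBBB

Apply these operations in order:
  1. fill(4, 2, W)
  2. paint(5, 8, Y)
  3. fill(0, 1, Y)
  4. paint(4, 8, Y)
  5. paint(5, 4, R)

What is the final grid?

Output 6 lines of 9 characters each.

After op 1 fill(4,2,W) [8 cells changed]:
BBBBBBBBB
BBBBBBBBB
BBBBBBBBB
BBBBBBBBB
BWWWWBBBB
BWWWWBBBB
After op 2 paint(5,8,Y):
BBBBBBBBB
BBBBBBBBB
BBBBBBBBB
BBBBBBBBB
BWWWWBBBB
BWWWWBBBY
After op 3 fill(0,1,Y) [45 cells changed]:
YYYYYYYYY
YYYYYYYYY
YYYYYYYYY
YYYYYYYYY
YWWWWYYYY
YWWWWYYYY
After op 4 paint(4,8,Y):
YYYYYYYYY
YYYYYYYYY
YYYYYYYYY
YYYYYYYYY
YWWWWYYYY
YWWWWYYYY
After op 5 paint(5,4,R):
YYYYYYYYY
YYYYYYYYY
YYYYYYYYY
YYYYYYYYY
YWWWWYYYY
YWWWRYYYY

Answer: YYYYYYYYY
YYYYYYYYY
YYYYYYYYY
YYYYYYYYY
YWWWWYYYY
YWWWRYYYY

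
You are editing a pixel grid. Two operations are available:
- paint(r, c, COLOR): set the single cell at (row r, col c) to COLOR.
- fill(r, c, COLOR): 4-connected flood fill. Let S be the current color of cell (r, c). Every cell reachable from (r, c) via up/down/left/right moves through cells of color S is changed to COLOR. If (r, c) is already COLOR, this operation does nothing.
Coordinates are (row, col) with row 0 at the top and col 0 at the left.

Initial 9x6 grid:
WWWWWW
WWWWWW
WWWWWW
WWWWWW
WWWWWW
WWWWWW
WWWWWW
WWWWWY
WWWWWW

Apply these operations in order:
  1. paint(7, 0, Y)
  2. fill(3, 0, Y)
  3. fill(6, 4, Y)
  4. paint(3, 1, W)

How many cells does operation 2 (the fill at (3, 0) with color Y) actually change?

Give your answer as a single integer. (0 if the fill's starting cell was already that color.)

Answer: 52

Derivation:
After op 1 paint(7,0,Y):
WWWWWW
WWWWWW
WWWWWW
WWWWWW
WWWWWW
WWWWWW
WWWWWW
YWWWWY
WWWWWW
After op 2 fill(3,0,Y) [52 cells changed]:
YYYYYY
YYYYYY
YYYYYY
YYYYYY
YYYYYY
YYYYYY
YYYYYY
YYYYYY
YYYYYY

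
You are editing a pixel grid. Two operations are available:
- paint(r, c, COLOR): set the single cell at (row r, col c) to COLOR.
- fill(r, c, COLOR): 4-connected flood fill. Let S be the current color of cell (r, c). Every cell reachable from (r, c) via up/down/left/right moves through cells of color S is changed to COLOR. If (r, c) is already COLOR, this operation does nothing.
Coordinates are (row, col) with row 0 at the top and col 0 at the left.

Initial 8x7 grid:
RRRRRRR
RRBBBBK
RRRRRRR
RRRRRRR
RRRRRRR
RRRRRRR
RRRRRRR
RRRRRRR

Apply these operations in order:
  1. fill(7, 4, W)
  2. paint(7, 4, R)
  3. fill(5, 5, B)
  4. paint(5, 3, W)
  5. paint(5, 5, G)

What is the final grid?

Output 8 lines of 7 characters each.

Answer: BBBBBBB
BBBBBBK
BBBBBBB
BBBBBBB
BBBBBBB
BBBWBGB
BBBBBBB
BBBBRBB

Derivation:
After op 1 fill(7,4,W) [51 cells changed]:
WWWWWWW
WWBBBBK
WWWWWWW
WWWWWWW
WWWWWWW
WWWWWWW
WWWWWWW
WWWWWWW
After op 2 paint(7,4,R):
WWWWWWW
WWBBBBK
WWWWWWW
WWWWWWW
WWWWWWW
WWWWWWW
WWWWWWW
WWWWRWW
After op 3 fill(5,5,B) [50 cells changed]:
BBBBBBB
BBBBBBK
BBBBBBB
BBBBBBB
BBBBBBB
BBBBBBB
BBBBBBB
BBBBRBB
After op 4 paint(5,3,W):
BBBBBBB
BBBBBBK
BBBBBBB
BBBBBBB
BBBBBBB
BBBWBBB
BBBBBBB
BBBBRBB
After op 5 paint(5,5,G):
BBBBBBB
BBBBBBK
BBBBBBB
BBBBBBB
BBBBBBB
BBBWBGB
BBBBBBB
BBBBRBB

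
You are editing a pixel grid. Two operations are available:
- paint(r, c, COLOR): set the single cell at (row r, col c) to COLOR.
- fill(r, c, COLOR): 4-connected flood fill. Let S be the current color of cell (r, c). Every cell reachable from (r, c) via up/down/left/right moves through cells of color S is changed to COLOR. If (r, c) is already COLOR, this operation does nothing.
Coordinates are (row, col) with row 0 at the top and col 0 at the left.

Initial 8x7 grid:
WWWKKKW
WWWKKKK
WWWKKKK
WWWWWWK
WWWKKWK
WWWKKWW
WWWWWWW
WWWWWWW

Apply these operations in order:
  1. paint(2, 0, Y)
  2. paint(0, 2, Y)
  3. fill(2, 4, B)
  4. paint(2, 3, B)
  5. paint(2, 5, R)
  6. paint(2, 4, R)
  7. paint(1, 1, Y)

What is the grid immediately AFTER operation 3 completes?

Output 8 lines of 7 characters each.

After op 1 paint(2,0,Y):
WWWKKKW
WWWKKKK
YWWKKKK
WWWWWWK
WWWKKWK
WWWKKWW
WWWWWWW
WWWWWWW
After op 2 paint(0,2,Y):
WWYKKKW
WWWKKKK
YWWKKKK
WWWWWWK
WWWKKWK
WWWKKWW
WWWWWWW
WWWWWWW
After op 3 fill(2,4,B) [13 cells changed]:
WWYBBBW
WWWBBBB
YWWBBBB
WWWWWWB
WWWKKWB
WWWKKWW
WWWWWWW
WWWWWWW

Answer: WWYBBBW
WWWBBBB
YWWBBBB
WWWWWWB
WWWKKWB
WWWKKWW
WWWWWWW
WWWWWWW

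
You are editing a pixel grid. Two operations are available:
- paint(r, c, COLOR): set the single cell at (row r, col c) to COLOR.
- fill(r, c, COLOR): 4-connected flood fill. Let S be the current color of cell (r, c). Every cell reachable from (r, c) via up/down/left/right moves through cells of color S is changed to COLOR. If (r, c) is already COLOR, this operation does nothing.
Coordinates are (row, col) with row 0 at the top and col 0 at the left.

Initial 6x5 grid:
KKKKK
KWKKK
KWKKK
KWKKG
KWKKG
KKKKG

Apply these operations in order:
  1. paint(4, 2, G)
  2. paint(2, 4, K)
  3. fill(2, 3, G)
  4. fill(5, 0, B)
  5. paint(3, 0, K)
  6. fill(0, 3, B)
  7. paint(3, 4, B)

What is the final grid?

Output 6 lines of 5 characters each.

Answer: BBBBB
BWBBB
BWBBB
KWBBB
BWBBB
BBBBB

Derivation:
After op 1 paint(4,2,G):
KKKKK
KWKKK
KWKKK
KWKKG
KWGKG
KKKKG
After op 2 paint(2,4,K):
KKKKK
KWKKK
KWKKK
KWKKG
KWGKG
KKKKG
After op 3 fill(2,3,G) [22 cells changed]:
GGGGG
GWGGG
GWGGG
GWGGG
GWGGG
GGGGG
After op 4 fill(5,0,B) [26 cells changed]:
BBBBB
BWBBB
BWBBB
BWBBB
BWBBB
BBBBB
After op 5 paint(3,0,K):
BBBBB
BWBBB
BWBBB
KWBBB
BWBBB
BBBBB
After op 6 fill(0,3,B) [0 cells changed]:
BBBBB
BWBBB
BWBBB
KWBBB
BWBBB
BBBBB
After op 7 paint(3,4,B):
BBBBB
BWBBB
BWBBB
KWBBB
BWBBB
BBBBB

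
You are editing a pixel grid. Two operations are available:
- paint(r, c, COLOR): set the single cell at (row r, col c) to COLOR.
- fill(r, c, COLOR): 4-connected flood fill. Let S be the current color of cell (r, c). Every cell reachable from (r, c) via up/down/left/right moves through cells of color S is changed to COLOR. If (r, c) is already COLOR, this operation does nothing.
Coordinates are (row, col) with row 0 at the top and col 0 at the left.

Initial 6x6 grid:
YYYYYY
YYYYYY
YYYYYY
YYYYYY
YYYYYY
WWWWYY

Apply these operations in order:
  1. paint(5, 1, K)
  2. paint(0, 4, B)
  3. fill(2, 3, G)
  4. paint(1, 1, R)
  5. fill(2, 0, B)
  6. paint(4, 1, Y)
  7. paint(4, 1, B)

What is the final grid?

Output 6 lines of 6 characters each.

Answer: BBBBBB
BRBBBB
BBBBBB
BBBBBB
BBBBBB
WKWWBB

Derivation:
After op 1 paint(5,1,K):
YYYYYY
YYYYYY
YYYYYY
YYYYYY
YYYYYY
WKWWYY
After op 2 paint(0,4,B):
YYYYBY
YYYYYY
YYYYYY
YYYYYY
YYYYYY
WKWWYY
After op 3 fill(2,3,G) [31 cells changed]:
GGGGBG
GGGGGG
GGGGGG
GGGGGG
GGGGGG
WKWWGG
After op 4 paint(1,1,R):
GGGGBG
GRGGGG
GGGGGG
GGGGGG
GGGGGG
WKWWGG
After op 5 fill(2,0,B) [30 cells changed]:
BBBBBB
BRBBBB
BBBBBB
BBBBBB
BBBBBB
WKWWBB
After op 6 paint(4,1,Y):
BBBBBB
BRBBBB
BBBBBB
BBBBBB
BYBBBB
WKWWBB
After op 7 paint(4,1,B):
BBBBBB
BRBBBB
BBBBBB
BBBBBB
BBBBBB
WKWWBB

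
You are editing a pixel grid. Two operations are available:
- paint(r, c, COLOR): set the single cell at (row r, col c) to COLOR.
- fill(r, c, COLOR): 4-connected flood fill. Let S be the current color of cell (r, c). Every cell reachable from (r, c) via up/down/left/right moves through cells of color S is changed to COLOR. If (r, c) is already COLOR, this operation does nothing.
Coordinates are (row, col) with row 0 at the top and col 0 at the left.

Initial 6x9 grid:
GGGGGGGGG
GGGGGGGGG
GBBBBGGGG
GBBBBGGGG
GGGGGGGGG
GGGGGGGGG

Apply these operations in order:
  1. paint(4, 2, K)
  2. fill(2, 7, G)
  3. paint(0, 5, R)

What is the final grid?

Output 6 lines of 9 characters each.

After op 1 paint(4,2,K):
GGGGGGGGG
GGGGGGGGG
GBBBBGGGG
GBBBBGGGG
GGKGGGGGG
GGGGGGGGG
After op 2 fill(2,7,G) [0 cells changed]:
GGGGGGGGG
GGGGGGGGG
GBBBBGGGG
GBBBBGGGG
GGKGGGGGG
GGGGGGGGG
After op 3 paint(0,5,R):
GGGGGRGGG
GGGGGGGGG
GBBBBGGGG
GBBBBGGGG
GGKGGGGGG
GGGGGGGGG

Answer: GGGGGRGGG
GGGGGGGGG
GBBBBGGGG
GBBBBGGGG
GGKGGGGGG
GGGGGGGGG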